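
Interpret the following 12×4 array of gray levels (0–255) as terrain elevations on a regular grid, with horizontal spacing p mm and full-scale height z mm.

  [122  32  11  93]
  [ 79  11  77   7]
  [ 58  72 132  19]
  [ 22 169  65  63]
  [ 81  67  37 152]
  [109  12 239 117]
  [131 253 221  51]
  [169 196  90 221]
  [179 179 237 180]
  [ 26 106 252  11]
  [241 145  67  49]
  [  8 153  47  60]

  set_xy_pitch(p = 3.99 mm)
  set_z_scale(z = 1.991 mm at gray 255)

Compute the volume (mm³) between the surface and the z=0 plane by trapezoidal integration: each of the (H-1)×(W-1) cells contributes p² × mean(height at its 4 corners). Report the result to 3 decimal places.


height_mm = gray/255 × 1.991; cell vol = 3.99² × mean(4 corners)
unit = 3.99² × 1.991 / (4×255) = 0.0310754 mm³ per gray-sum
row 0: Σ corner-gray over 3 cells = 563  → 17.4955
row 1: Σ corner-gray over 3 cells = 747  → 23.2133
row 2: Σ corner-gray over 3 cells = 1038  → 32.2563
row 3: Σ corner-gray over 3 cells = 994  → 30.8890
row 4: Σ corner-gray over 3 cells = 1169  → 36.3272
row 5: Σ corner-gray over 3 cells = 1858  → 57.7381
row 6: Σ corner-gray over 3 cells = 2092  → 65.0098
row 7: Σ corner-gray over 3 cells = 2153  → 66.9054
row 8: Σ corner-gray over 3 cells = 1944  → 60.4106
row 9: Σ corner-gray over 3 cells = 1467  → 45.5876
row 10: Σ corner-gray over 3 cells = 1182  → 36.7311
Σ rows: total corner-gray = 15207  → 472.5638 mm³

472.564


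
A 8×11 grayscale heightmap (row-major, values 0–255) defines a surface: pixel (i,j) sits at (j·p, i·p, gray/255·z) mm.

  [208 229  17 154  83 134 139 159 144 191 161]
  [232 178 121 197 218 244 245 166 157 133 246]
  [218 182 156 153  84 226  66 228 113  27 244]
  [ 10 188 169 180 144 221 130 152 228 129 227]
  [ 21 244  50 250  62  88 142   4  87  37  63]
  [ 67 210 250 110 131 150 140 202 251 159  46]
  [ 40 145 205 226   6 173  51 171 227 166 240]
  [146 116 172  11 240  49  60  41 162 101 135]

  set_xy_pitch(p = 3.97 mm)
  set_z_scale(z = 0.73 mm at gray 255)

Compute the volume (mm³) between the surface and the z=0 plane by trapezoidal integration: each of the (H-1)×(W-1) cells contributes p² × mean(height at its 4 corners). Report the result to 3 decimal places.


472.062

height_mm = gray/255 × 0.73; cell vol = 3.97² × mean(4 corners)
unit = 3.97² × 0.73 / (4×255) = 0.0112799 mm³ per gray-sum
row 0: Σ corner-gray over 10 cells = 6665  → 75.1803
row 1: Σ corner-gray over 10 cells = 6728  → 75.8909
row 2: Σ corner-gray over 10 cells = 6251  → 70.5104
row 3: Σ corner-gray over 10 cells = 5331  → 60.1329
row 4: Σ corner-gray over 10 cells = 5331  → 60.1329
row 5: Σ corner-gray over 10 cells = 6339  → 71.5030
row 6: Σ corner-gray over 10 cells = 5205  → 58.7117
Σ rows: total corner-gray = 41850  → 472.0621 mm³


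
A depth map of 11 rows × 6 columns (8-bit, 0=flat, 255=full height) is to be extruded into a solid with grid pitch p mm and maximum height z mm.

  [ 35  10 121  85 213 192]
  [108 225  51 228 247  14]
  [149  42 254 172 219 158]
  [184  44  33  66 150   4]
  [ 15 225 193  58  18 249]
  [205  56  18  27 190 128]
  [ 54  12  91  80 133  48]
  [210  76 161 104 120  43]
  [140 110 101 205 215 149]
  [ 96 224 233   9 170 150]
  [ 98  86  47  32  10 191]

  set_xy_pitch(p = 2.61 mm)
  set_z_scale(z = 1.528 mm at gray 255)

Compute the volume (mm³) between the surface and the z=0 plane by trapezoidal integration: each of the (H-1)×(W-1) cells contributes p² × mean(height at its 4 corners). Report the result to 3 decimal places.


height_mm = gray/255 × 1.528; cell vol = 2.61² × mean(4 corners)
unit = 2.61² × 1.528 / (4×255) = 0.0102048 mm³ per gray-sum
row 0: Σ corner-gray over 5 cells = 2709  → 27.6448
row 1: Σ corner-gray over 5 cells = 3305  → 33.7268
row 2: Σ corner-gray over 5 cells = 2455  → 25.0528
row 3: Σ corner-gray over 5 cells = 2026  → 20.6749
row 4: Σ corner-gray over 5 cells = 2167  → 22.1138
row 5: Σ corner-gray over 5 cells = 1649  → 16.8277
row 6: Σ corner-gray over 5 cells = 1909  → 19.4809
row 7: Σ corner-gray over 5 cells = 2726  → 27.8183
row 8: Σ corner-gray over 5 cells = 3069  → 31.3185
row 9: Σ corner-gray over 5 cells = 2157  → 22.0117
Σ rows: total corner-gray = 24172  → 246.6703 mm³

246.670


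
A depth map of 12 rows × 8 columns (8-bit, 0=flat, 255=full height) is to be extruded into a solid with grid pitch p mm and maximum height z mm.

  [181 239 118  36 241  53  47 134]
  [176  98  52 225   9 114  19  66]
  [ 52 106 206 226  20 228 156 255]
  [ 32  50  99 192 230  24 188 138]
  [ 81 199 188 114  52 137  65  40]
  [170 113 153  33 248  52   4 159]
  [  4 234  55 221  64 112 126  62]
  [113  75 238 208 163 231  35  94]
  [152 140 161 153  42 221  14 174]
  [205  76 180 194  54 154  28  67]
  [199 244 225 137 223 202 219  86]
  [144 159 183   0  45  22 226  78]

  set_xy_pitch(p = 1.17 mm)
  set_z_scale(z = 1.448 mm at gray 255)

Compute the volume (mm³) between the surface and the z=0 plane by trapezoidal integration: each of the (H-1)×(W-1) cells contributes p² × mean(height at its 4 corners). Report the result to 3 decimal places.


77.812

height_mm = gray/255 × 1.448; cell vol = 1.17² × mean(4 corners)
unit = 1.17² × 1.448 / (4×255) = 0.0019433 mm³ per gray-sum
row 0: Σ corner-gray over 7 cells = 3059  → 5.9446
row 1: Σ corner-gray over 7 cells = 3467  → 6.7374
row 2: Σ corner-gray over 7 cells = 3927  → 7.6313
row 3: Σ corner-gray over 7 cells = 3367  → 6.5431
row 4: Σ corner-gray over 7 cells = 3166  → 6.1525
row 5: Σ corner-gray over 7 cells = 3225  → 6.2671
row 6: Σ corner-gray over 7 cells = 3797  → 7.3787
row 7: Σ corner-gray over 7 cells = 3895  → 7.5692
row 8: Σ corner-gray over 7 cells = 3432  → 6.6694
row 9: Σ corner-gray over 7 cells = 4429  → 8.6069
row 10: Σ corner-gray over 7 cells = 4277  → 8.3115
Σ rows: total corner-gray = 40041  → 77.8117 mm³


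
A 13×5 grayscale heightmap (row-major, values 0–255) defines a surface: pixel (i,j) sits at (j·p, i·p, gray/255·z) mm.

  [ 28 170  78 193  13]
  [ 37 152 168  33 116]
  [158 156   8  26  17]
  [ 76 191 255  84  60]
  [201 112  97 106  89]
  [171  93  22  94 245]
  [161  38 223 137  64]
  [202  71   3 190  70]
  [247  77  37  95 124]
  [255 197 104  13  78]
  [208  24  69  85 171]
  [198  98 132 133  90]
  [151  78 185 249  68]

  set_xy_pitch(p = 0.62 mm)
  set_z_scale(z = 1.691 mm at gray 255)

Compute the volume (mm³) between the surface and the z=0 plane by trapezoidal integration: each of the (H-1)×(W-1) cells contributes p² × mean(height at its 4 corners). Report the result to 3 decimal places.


13.723

height_mm = gray/255 × 1.691; cell vol = 0.62² × mean(4 corners)
unit = 0.62² × 1.691 / (4×255) = 0.000637275 mm³ per gray-sum
row 0: Σ corner-gray over 4 cells = 1782  → 1.1356
row 1: Σ corner-gray over 4 cells = 1414  → 0.9011
row 2: Σ corner-gray over 4 cells = 1751  → 1.1159
row 3: Σ corner-gray over 4 cells = 2116  → 1.3485
row 4: Σ corner-gray over 4 cells = 1754  → 1.1178
row 5: Σ corner-gray over 4 cells = 1855  → 1.1821
row 6: Σ corner-gray over 4 cells = 1821  → 1.1605
row 7: Σ corner-gray over 4 cells = 1589  → 1.0126
row 8: Σ corner-gray over 4 cells = 1750  → 1.1152
row 9: Σ corner-gray over 4 cells = 1696  → 1.0808
row 10: Σ corner-gray over 4 cells = 1749  → 1.1146
row 11: Σ corner-gray over 4 cells = 2257  → 1.4383
Σ rows: total corner-gray = 21534  → 13.7231 mm³


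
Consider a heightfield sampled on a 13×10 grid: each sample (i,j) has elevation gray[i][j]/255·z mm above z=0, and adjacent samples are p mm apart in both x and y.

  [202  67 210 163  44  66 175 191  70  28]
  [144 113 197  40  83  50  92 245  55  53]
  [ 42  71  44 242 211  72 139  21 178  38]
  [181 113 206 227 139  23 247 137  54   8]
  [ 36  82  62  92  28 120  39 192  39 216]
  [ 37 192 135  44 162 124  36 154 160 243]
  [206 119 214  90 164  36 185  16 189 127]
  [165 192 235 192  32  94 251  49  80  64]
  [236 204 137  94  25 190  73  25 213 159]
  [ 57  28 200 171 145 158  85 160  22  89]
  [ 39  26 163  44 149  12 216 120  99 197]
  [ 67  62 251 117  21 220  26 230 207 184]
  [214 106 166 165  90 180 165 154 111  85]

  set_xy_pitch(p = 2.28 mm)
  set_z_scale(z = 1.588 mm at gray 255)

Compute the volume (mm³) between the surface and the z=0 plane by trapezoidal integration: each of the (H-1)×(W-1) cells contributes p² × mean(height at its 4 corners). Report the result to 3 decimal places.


426.633

height_mm = gray/255 × 1.588; cell vol = 2.28² × mean(4 corners)
unit = 2.28² × 1.588 / (4×255) = 0.0080932 mm³ per gray-sum
row 0: Σ corner-gray over 9 cells = 4149  → 33.5787
row 1: Σ corner-gray over 9 cells = 3983  → 32.2352
row 2: Σ corner-gray over 9 cells = 4517  → 36.5570
row 3: Σ corner-gray over 9 cells = 4041  → 32.7046
row 4: Σ corner-gray over 9 cells = 3854  → 31.1912
row 5: Σ corner-gray over 9 cells = 4653  → 37.6576
row 6: Σ corner-gray over 9 cells = 4838  → 39.1549
row 7: Σ corner-gray over 9 cells = 4796  → 38.8150
row 8: Σ corner-gray over 9 cells = 4401  → 35.6182
row 9: Σ corner-gray over 9 cells = 3978  → 32.1947
row 10: Σ corner-gray over 9 cells = 4413  → 35.7153
row 11: Σ corner-gray over 9 cells = 5092  → 41.2106
Σ rows: total corner-gray = 52715  → 426.6328 mm³


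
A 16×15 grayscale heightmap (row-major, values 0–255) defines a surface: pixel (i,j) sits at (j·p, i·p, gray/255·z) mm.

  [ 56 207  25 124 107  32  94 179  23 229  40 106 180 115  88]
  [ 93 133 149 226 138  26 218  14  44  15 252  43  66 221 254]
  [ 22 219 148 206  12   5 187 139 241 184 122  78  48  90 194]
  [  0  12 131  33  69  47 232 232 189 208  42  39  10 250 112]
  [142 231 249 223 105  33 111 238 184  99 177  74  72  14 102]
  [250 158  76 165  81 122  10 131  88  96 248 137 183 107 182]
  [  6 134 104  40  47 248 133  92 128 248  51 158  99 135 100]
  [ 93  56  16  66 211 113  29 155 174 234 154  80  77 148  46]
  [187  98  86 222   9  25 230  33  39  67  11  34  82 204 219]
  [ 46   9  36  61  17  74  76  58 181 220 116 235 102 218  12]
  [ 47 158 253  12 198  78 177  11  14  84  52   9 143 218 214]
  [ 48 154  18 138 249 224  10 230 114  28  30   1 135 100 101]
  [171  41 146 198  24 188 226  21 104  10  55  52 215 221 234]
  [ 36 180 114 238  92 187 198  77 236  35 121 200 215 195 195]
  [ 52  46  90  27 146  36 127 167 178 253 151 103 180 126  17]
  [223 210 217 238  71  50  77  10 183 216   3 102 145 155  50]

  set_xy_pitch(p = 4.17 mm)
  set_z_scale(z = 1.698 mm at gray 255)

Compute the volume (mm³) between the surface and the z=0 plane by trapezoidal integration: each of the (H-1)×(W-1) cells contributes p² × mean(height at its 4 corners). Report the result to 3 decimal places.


2908.722

height_mm = gray/255 × 1.698; cell vol = 4.17² × mean(4 corners)
unit = 4.17² × 1.698 / (4×255) = 0.0289474 mm³ per gray-sum
row 0: Σ corner-gray over 14 cells = 6503  → 188.2450
row 1: Σ corner-gray over 14 cells = 7011  → 202.9503
row 2: Σ corner-gray over 14 cells = 6674  → 193.1950
row 3: Σ corner-gray over 14 cells = 6964  → 201.5897
row 4: Σ corner-gray over 14 cells = 7500  → 217.1055
row 5: Σ corner-gray over 14 cells = 6976  → 201.9371
row 6: Σ corner-gray over 14 cells = 6505  → 188.3029
row 7: Σ corner-gray over 14 cells = 5851  → 169.3713
row 8: Σ corner-gray over 14 cells = 5550  → 160.6581
row 9: Σ corner-gray over 14 cells = 5939  → 171.9186
row 10: Σ corner-gray over 14 cells = 6086  → 176.1739
row 11: Σ corner-gray over 14 cells = 6418  → 185.7844
row 12: Σ corner-gray over 14 cells = 7814  → 226.1950
row 13: Σ corner-gray over 14 cells = 7736  → 223.9371
row 14: Σ corner-gray over 14 cells = 6956  → 201.3581
Σ rows: total corner-gray = 100483  → 2908.7220 mm³


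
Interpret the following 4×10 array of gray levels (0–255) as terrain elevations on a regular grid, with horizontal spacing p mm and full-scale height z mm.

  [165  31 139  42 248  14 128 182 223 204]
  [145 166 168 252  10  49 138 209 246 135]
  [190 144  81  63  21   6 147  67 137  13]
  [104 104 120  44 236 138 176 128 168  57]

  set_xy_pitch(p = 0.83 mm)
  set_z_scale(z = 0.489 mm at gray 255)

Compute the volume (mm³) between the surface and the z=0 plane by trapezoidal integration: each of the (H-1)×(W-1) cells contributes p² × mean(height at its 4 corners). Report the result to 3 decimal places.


4.410

height_mm = gray/255 × 0.489; cell vol = 0.83² × mean(4 corners)
unit = 0.83² × 0.489 / (4×255) = 0.000330267 mm³ per gray-sum
row 0: Σ corner-gray over 9 cells = 5139  → 1.6972
row 1: Σ corner-gray over 9 cells = 4291  → 1.4172
row 2: Σ corner-gray over 9 cells = 3924  → 1.2960
Σ rows: total corner-gray = 13354  → 4.4104 mm³


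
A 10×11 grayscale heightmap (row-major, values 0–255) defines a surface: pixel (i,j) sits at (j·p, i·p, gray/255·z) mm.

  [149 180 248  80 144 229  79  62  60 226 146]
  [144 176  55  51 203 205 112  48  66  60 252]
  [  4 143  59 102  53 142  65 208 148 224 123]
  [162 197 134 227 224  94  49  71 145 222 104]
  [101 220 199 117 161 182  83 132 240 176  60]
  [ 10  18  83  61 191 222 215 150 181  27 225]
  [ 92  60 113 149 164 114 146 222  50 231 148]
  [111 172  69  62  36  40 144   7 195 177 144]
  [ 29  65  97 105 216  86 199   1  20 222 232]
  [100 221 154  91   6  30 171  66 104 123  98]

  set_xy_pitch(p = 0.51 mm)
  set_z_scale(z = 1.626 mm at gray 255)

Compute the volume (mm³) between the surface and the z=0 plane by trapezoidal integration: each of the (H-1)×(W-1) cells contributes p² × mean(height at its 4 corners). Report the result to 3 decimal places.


height_mm = gray/255 × 1.626; cell vol = 0.51² × mean(4 corners)
unit = 0.51² × 1.626 / (4×255) = 0.00041463 mm³ per gray-sum
row 0: Σ corner-gray over 10 cells = 5259  → 2.1805
row 1: Σ corner-gray over 10 cells = 4763  → 1.9749
row 2: Σ corner-gray over 10 cells = 5407  → 2.2419
row 3: Σ corner-gray over 10 cells = 6173  → 2.5595
row 4: Σ corner-gray over 10 cells = 5712  → 2.3684
row 5: Σ corner-gray over 10 cells = 5269  → 2.1847
row 6: Σ corner-gray over 10 cells = 4797  → 1.9890
row 7: Σ corner-gray over 10 cells = 4342  → 1.8003
row 8: Σ corner-gray over 10 cells = 4413  → 1.8298
Σ rows: total corner-gray = 46135  → 19.1290 mm³

19.129


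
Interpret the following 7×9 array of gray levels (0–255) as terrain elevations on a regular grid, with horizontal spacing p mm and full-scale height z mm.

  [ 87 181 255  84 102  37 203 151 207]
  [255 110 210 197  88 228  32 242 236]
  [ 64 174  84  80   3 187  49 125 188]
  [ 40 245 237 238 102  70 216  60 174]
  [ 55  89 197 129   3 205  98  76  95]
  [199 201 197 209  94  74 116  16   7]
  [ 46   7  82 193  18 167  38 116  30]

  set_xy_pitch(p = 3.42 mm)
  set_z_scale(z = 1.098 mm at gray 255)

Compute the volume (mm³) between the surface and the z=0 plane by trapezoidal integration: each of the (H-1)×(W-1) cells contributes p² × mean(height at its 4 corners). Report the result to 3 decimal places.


314.620

height_mm = gray/255 × 1.098; cell vol = 3.42² × mean(4 corners)
unit = 3.42² × 1.098 / (4×255) = 0.0125908 mm³ per gray-sum
row 0: Σ corner-gray over 8 cells = 5025  → 63.2689
row 1: Σ corner-gray over 8 cells = 4361  → 54.9086
row 2: Σ corner-gray over 8 cells = 4206  → 52.9570
row 3: Σ corner-gray over 8 cells = 4294  → 54.0650
row 4: Σ corner-gray over 8 cells = 3764  → 47.3919
row 5: Σ corner-gray over 8 cells = 3338  → 42.0282
Σ rows: total corner-gray = 24988  → 314.6197 mm³


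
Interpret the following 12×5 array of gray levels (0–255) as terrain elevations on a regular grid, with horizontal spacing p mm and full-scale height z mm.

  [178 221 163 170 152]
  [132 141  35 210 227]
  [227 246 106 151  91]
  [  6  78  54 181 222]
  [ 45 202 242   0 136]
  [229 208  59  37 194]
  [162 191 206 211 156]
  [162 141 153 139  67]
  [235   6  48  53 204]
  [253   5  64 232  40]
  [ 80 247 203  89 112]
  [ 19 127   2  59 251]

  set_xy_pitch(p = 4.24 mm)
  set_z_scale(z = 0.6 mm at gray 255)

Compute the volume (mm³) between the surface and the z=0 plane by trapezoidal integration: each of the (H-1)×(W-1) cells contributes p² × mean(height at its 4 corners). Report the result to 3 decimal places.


height_mm = gray/255 × 0.6; cell vol = 4.24² × mean(4 corners)
unit = 4.24² × 0.6 / (4×255) = 0.0105751 mm³ per gray-sum
row 0: Σ corner-gray over 4 cells = 2569  → 27.1673
row 1: Σ corner-gray over 4 cells = 2455  → 25.9618
row 2: Σ corner-gray over 4 cells = 2178  → 23.0325
row 3: Σ corner-gray over 4 cells = 1923  → 20.3358
row 4: Σ corner-gray over 4 cells = 2100  → 22.2076
row 5: Σ corner-gray over 4 cells = 2565  → 27.1250
row 6: Σ corner-gray over 4 cells = 2629  → 27.8018
row 7: Σ corner-gray over 4 cells = 1748  → 18.4852
row 8: Σ corner-gray over 4 cells = 1548  → 16.3702
row 9: Σ corner-gray over 4 cells = 2165  → 22.8950
row 10: Σ corner-gray over 4 cells = 1916  → 20.2618
Σ rows: total corner-gray = 23796  → 251.6441 mm³

251.644


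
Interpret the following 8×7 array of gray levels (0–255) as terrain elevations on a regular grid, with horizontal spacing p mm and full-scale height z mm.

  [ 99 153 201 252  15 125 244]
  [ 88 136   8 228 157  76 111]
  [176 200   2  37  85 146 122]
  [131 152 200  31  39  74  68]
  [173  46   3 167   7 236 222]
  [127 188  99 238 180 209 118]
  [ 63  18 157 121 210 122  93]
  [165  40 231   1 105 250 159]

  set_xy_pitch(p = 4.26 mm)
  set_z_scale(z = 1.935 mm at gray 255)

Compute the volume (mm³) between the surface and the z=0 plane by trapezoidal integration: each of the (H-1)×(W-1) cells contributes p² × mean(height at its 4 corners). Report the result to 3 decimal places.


712.124

height_mm = gray/255 × 1.935; cell vol = 4.26² × mean(4 corners)
unit = 4.26² × 1.935 / (4×255) = 0.0344271 mm³ per gray-sum
row 0: Σ corner-gray over 6 cells = 3244  → 111.6814
row 1: Σ corner-gray over 6 cells = 2647  → 91.1284
row 2: Σ corner-gray over 6 cells = 2429  → 83.6233
row 3: Σ corner-gray over 6 cells = 2504  → 86.2054
row 4: Σ corner-gray over 6 cells = 3386  → 116.5700
row 5: Σ corner-gray over 6 cells = 3485  → 119.9783
row 6: Σ corner-gray over 6 cells = 2990  → 102.9369
Σ rows: total corner-gray = 20685  → 712.1238 mm³


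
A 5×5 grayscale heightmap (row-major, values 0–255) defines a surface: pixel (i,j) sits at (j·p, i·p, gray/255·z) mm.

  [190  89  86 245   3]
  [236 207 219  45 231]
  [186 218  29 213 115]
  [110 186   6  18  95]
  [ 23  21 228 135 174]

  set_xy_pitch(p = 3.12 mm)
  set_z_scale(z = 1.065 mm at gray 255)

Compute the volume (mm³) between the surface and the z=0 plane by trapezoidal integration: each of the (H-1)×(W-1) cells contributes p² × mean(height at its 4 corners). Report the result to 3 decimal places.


86.474

height_mm = gray/255 × 1.065; cell vol = 3.12² × mean(4 corners)
unit = 3.12² × 1.065 / (4×255) = 0.0101639 mm³ per gray-sum
row 0: Σ corner-gray over 4 cells = 2442  → 24.8201
row 1: Σ corner-gray over 4 cells = 2630  → 26.7309
row 2: Σ corner-gray over 4 cells = 1846  → 18.7625
row 3: Σ corner-gray over 4 cells = 1590  → 16.1605
Σ rows: total corner-gray = 8508  → 86.4741 mm³


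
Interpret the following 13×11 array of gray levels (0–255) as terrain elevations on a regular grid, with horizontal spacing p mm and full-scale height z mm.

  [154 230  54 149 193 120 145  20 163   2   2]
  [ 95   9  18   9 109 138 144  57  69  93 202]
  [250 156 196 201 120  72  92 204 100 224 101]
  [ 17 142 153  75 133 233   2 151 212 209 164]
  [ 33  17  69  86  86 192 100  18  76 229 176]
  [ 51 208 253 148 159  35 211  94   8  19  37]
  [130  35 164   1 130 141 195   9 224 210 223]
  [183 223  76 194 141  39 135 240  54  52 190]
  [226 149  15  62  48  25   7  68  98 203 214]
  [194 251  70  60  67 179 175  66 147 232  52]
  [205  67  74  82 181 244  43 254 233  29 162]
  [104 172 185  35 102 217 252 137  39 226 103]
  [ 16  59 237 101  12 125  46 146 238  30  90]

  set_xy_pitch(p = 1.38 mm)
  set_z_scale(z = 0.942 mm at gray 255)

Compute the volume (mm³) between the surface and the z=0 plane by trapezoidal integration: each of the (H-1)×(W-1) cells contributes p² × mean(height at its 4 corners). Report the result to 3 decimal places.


103.715

height_mm = gray/255 × 0.942; cell vol = 1.38² × mean(4 corners)
unit = 1.38² × 0.942 / (4×255) = 0.00175877 mm³ per gray-sum
row 0: Σ corner-gray over 10 cells = 3897  → 6.8539
row 1: Σ corner-gray over 10 cells = 4670  → 8.2135
row 2: Σ corner-gray over 10 cells = 5882  → 10.3451
row 3: Σ corner-gray over 10 cells = 4756  → 8.3647
row 4: Σ corner-gray over 10 cells = 4313  → 7.5856
row 5: Σ corner-gray over 10 cells = 4929  → 8.6690
row 6: Σ corner-gray over 10 cells = 5252  → 9.2371
row 7: Σ corner-gray over 10 cells = 4471  → 7.8635
row 8: Σ corner-gray over 10 cells = 4530  → 7.9672
row 9: Σ corner-gray over 10 cells = 5521  → 9.7102
row 10: Σ corner-gray over 10 cells = 5718  → 10.0566
row 11: Σ corner-gray over 10 cells = 5031  → 8.8484
Σ rows: total corner-gray = 58970  → 103.7146 mm³


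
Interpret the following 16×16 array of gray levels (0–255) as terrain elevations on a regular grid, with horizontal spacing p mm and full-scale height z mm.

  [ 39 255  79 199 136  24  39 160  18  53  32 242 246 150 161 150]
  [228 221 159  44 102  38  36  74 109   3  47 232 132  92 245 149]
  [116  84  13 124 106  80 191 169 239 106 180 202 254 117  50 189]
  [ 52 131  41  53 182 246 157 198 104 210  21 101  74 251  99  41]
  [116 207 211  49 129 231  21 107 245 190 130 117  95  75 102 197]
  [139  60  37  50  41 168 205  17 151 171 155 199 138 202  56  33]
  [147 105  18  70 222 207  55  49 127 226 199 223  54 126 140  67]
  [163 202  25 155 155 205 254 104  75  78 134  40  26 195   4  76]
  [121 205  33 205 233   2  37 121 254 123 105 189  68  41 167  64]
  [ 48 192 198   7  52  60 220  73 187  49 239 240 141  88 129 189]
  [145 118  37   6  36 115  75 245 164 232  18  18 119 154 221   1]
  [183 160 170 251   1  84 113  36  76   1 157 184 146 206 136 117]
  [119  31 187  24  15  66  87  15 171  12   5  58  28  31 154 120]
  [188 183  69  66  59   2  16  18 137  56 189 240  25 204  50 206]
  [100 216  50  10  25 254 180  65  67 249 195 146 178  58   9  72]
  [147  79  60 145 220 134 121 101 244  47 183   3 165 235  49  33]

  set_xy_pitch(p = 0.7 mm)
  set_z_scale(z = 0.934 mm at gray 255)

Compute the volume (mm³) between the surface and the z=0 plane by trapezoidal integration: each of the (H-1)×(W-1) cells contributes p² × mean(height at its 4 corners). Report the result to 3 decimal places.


48.030

height_mm = gray/255 × 0.934; cell vol = 0.7² × mean(4 corners)
unit = 0.7² × 0.934 / (4×255) = 0.000448686 mm³ per gray-sum
row 0: Σ corner-gray over 15 cells = 7222  → 3.2404
row 1: Σ corner-gray over 15 cells = 7580  → 3.4010
row 2: Σ corner-gray over 15 cells = 7964  → 3.5733
row 3: Σ corner-gray over 15 cells = 7960  → 3.5715
row 4: Σ corner-gray over 15 cells = 7603  → 3.4114
row 5: Σ corner-gray over 15 cells = 7328  → 3.2880
row 6: Σ corner-gray over 15 cells = 7399  → 3.3198
row 7: Σ corner-gray over 15 cells = 7294  → 3.2727
row 8: Σ corner-gray over 15 cells = 7738  → 3.4719
row 9: Σ corner-gray over 15 cells = 7249  → 3.2525
row 10: Σ corner-gray over 15 cells = 7004  → 3.1426
row 11: Σ corner-gray over 15 cells = 5749  → 2.5795
row 12: Σ corner-gray over 15 cells = 5029  → 2.2564
row 13: Σ corner-gray over 15 cells = 6598  → 2.9604
row 14: Σ corner-gray over 15 cells = 7328  → 3.2880
Σ rows: total corner-gray = 107045  → 48.0296 mm³


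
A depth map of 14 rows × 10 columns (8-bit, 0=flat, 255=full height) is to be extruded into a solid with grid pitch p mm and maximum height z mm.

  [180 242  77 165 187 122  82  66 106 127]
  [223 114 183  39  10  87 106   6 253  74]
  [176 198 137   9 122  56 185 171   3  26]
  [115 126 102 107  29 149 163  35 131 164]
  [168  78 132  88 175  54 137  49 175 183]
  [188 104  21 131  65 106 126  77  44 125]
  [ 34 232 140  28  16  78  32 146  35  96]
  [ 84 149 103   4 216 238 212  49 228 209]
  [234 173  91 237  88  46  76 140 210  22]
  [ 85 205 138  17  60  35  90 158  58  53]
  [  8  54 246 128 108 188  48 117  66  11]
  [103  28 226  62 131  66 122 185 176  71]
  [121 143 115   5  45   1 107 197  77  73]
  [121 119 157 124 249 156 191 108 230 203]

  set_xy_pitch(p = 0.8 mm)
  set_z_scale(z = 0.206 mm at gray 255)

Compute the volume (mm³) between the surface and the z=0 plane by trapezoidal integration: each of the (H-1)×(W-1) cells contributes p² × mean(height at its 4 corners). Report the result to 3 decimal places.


height_mm = gray/255 × 0.206; cell vol = 0.8² × mean(4 corners)
unit = 0.8² × 0.206 / (4×255) = 0.000129255 mm³ per gray-sum
row 0: Σ corner-gray over 9 cells = 4294  → 0.5550
row 1: Σ corner-gray over 9 cells = 3857  → 0.4985
row 2: Σ corner-gray over 9 cells = 3927  → 0.5076
row 3: Σ corner-gray over 9 cells = 4090  → 0.5287
row 4: Σ corner-gray over 9 cells = 3788  → 0.4896
row 5: Σ corner-gray over 9 cells = 3205  → 0.4143
row 6: Σ corner-gray over 9 cells = 4235  → 0.5474
row 7: Σ corner-gray over 9 cells = 5069  → 0.6552
row 8: Σ corner-gray over 9 cells = 4038  → 0.5219
row 9: Σ corner-gray over 9 cells = 3589  → 0.4639
row 10: Σ corner-gray over 9 cells = 4095  → 0.5293
row 11: Σ corner-gray over 9 cells = 3740  → 0.4834
row 12: Σ corner-gray over 9 cells = 4566  → 0.5902
Σ rows: total corner-gray = 52493  → 6.7850 mm³

6.785


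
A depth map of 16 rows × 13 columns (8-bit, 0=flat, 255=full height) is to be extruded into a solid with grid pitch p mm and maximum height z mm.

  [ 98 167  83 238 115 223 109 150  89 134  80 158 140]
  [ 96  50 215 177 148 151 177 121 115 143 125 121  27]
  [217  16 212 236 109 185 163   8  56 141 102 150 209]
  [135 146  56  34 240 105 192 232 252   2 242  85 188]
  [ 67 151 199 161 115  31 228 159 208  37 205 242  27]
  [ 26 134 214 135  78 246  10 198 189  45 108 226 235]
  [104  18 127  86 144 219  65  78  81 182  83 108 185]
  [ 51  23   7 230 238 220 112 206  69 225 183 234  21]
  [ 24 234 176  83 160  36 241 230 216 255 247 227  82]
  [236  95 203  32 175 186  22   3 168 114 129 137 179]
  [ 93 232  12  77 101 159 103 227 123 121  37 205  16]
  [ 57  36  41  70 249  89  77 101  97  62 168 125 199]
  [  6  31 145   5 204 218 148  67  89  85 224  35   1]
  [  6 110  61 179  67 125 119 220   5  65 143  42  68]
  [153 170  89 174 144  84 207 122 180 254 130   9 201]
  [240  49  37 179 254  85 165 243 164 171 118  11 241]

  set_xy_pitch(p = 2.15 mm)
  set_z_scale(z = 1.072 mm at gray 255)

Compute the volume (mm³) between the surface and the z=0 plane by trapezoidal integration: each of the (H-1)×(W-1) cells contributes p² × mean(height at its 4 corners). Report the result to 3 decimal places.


height_mm = gray/255 × 1.072; cell vol = 2.15² × mean(4 corners)
unit = 2.15² × 1.072 / (4×255) = 0.00485816 mm³ per gray-sum
row 0: Σ corner-gray over 12 cells = 6539  → 31.7675
row 1: Σ corner-gray over 12 cells = 6391  → 31.0485
row 2: Σ corner-gray over 12 cells = 6677  → 32.4379
row 3: Σ corner-gray over 12 cells = 7061  → 34.3034
row 4: Σ corner-gray over 12 cells = 6993  → 33.9731
row 5: Σ corner-gray over 12 cells = 6098  → 29.6250
row 6: Σ corner-gray over 12 cells = 6237  → 30.3003
row 7: Σ corner-gray over 12 cells = 7882  → 38.2920
row 8: Σ corner-gray over 12 cells = 7259  → 35.2654
row 9: Σ corner-gray over 12 cells = 5846  → 28.4008
row 10: Σ corner-gray over 12 cells = 5389  → 26.1806
row 11: Σ corner-gray over 12 cells = 4995  → 24.2665
row 12: Σ corner-gray over 12 cells = 4855  → 23.5864
row 13: Σ corner-gray over 12 cells = 5826  → 28.3036
row 14: Σ corner-gray over 12 cells = 6913  → 33.5844
Σ rows: total corner-gray = 94961  → 461.3354 mm³

461.335


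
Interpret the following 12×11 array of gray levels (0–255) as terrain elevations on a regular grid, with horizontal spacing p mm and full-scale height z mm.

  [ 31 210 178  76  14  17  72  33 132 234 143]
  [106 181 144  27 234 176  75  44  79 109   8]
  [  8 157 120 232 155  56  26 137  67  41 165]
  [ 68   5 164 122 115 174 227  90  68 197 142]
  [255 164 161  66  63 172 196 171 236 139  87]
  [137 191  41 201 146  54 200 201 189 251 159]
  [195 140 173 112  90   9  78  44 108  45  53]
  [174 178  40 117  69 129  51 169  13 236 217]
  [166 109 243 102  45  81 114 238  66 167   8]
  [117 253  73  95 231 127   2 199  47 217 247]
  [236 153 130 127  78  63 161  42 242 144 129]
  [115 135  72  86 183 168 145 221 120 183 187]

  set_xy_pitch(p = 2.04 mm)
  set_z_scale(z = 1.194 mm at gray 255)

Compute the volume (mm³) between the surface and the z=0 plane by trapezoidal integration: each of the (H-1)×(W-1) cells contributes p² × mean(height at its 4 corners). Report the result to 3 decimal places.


height_mm = gray/255 × 1.194; cell vol = 2.04² × mean(4 corners)
unit = 2.04² × 1.194 / (4×255) = 0.00487152 mm³ per gray-sum
row 0: Σ corner-gray over 10 cells = 4358  → 21.2301
row 1: Σ corner-gray over 10 cells = 4407  → 21.4688
row 2: Σ corner-gray over 10 cells = 4689  → 22.8426
row 3: Σ corner-gray over 10 cells = 5612  → 27.3390
row 4: Σ corner-gray over 10 cells = 6322  → 30.7977
row 5: Σ corner-gray over 10 cells = 5090  → 24.7960
row 6: Σ corner-gray over 10 cells = 4241  → 20.6601
row 7: Σ corner-gray over 10 cells = 4899  → 23.8656
row 8: Σ corner-gray over 10 cells = 5356  → 26.0919
row 9: Σ corner-gray over 10 cells = 5497  → 26.7787
row 10: Σ corner-gray over 10 cells = 5573  → 27.1490
Σ rows: total corner-gray = 56044  → 273.0195 mm³

273.019


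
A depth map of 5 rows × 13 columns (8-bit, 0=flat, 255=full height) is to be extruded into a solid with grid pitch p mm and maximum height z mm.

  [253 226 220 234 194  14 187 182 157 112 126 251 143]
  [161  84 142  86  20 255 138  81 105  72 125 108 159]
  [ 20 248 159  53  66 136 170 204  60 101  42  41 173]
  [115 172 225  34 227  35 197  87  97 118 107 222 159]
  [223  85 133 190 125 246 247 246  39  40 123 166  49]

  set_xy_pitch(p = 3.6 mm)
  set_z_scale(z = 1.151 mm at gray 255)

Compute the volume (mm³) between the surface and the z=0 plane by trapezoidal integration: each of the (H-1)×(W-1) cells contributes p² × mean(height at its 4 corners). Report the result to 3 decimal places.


height_mm = gray/255 × 1.151; cell vol = 3.6² × mean(4 corners)
unit = 3.6² × 1.151 / (4×255) = 0.0146245 mm³ per gray-sum
row 0: Σ corner-gray over 12 cells = 6954  → 101.6986
row 1: Σ corner-gray over 12 cells = 5505  → 80.5077
row 2: Σ corner-gray over 12 cells = 6069  → 88.7559
row 3: Σ corner-gray over 12 cells = 6868  → 100.4409
Σ rows: total corner-gray = 25396  → 371.4031 mm³

371.403


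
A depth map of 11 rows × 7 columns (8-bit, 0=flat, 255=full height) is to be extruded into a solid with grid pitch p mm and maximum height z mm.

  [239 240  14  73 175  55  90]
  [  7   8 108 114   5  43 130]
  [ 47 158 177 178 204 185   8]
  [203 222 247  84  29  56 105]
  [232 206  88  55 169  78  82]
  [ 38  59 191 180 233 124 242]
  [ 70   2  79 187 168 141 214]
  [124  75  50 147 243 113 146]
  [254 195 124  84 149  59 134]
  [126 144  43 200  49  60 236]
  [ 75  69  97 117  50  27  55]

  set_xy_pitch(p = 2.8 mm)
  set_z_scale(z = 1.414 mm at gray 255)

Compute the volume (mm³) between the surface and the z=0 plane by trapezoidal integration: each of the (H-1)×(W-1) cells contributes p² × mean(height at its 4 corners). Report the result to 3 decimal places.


316.716

height_mm = gray/255 × 1.414; cell vol = 2.8² × mean(4 corners)
unit = 2.8² × 1.414 / (4×255) = 0.0108684 mm³ per gray-sum
row 0: Σ corner-gray over 6 cells = 2136  → 23.2149
row 1: Σ corner-gray over 6 cells = 2552  → 27.7361
row 2: Σ corner-gray over 6 cells = 3443  → 37.4199
row 3: Σ corner-gray over 6 cells = 3090  → 33.5833
row 4: Σ corner-gray over 6 cells = 3360  → 36.5178
row 5: Σ corner-gray over 6 cells = 3292  → 35.7787
row 6: Σ corner-gray over 6 cells = 2964  → 32.2139
row 7: Σ corner-gray over 6 cells = 3136  → 34.0833
row 8: Σ corner-gray over 6 cells = 2964  → 32.2139
row 9: Σ corner-gray over 6 cells = 2204  → 23.9539
Σ rows: total corner-gray = 29141  → 316.7158 mm³


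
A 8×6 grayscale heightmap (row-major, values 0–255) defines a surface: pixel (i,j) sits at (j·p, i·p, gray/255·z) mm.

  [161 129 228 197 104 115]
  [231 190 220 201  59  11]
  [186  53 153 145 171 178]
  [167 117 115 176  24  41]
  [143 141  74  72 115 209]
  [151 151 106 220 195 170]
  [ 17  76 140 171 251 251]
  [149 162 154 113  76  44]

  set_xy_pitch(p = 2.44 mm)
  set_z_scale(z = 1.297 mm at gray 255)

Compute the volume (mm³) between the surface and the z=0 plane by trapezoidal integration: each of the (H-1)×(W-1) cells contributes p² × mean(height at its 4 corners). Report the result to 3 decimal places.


height_mm = gray/255 × 1.297; cell vol = 2.44² × mean(4 corners)
unit = 2.44² × 1.297 / (4×255) = 0.00757041 mm³ per gray-sum
row 0: Σ corner-gray over 5 cells = 3174  → 24.0285
row 1: Σ corner-gray over 5 cells = 2990  → 22.6355
row 2: Σ corner-gray over 5 cells = 2480  → 18.7746
row 3: Σ corner-gray over 5 cells = 2228  → 16.8669
row 4: Σ corner-gray over 5 cells = 2821  → 21.3561
row 5: Σ corner-gray over 5 cells = 3209  → 24.2934
row 6: Σ corner-gray over 5 cells = 2747  → 20.7959
Σ rows: total corner-gray = 19649  → 148.7510 mm³

148.751


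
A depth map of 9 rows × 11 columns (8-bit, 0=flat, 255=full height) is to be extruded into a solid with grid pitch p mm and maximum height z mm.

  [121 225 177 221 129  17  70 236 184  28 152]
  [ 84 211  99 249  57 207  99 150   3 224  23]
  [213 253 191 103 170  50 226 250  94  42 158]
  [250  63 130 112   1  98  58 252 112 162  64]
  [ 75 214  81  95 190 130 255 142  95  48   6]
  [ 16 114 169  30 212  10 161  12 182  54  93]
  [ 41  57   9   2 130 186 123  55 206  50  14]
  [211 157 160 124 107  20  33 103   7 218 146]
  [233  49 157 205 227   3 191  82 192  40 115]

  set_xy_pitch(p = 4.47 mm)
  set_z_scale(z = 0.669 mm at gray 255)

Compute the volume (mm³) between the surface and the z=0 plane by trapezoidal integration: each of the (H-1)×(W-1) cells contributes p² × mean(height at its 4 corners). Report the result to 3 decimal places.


height_mm = gray/255 × 0.669; cell vol = 4.47² × mean(4 corners)
unit = 4.47² × 0.669 / (4×255) = 0.0131051 mm³ per gray-sum
row 0: Σ corner-gray over 10 cells = 5552  → 72.7596
row 1: Σ corner-gray over 10 cells = 5834  → 76.4553
row 2: Σ corner-gray over 10 cells = 5419  → 71.0166
row 3: Σ corner-gray over 10 cells = 4871  → 63.8350
row 4: Σ corner-gray over 10 cells = 4578  → 59.9952
row 5: Σ corner-gray over 10 cells = 3688  → 48.3317
row 6: Σ corner-gray over 10 cells = 3906  → 51.1886
row 7: Σ corner-gray over 10 cells = 4855  → 63.6254
Σ rows: total corner-gray = 38703  → 507.2074 mm³

507.207


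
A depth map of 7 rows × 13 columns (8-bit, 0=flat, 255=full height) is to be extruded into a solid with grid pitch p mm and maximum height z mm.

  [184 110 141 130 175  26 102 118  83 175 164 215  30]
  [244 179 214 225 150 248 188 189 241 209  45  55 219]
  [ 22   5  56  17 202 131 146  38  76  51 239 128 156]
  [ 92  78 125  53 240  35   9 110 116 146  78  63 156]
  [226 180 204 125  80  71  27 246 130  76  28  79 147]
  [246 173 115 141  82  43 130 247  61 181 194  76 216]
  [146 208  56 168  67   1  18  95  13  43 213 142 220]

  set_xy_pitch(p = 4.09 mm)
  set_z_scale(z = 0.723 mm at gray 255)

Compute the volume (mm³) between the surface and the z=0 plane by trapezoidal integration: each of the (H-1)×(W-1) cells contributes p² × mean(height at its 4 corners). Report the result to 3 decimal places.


height_mm = gray/255 × 0.723; cell vol = 4.09² × mean(4 corners)
unit = 4.09² × 0.723 / (4×255) = 0.0118573 mm³ per gray-sum
row 0: Σ corner-gray over 12 cells = 7441  → 88.2300
row 1: Σ corner-gray over 12 cells = 6705  → 79.5030
row 2: Σ corner-gray over 12 cells = 4710  → 55.8477
row 3: Σ corner-gray over 12 cells = 5219  → 61.8831
row 4: Σ corner-gray over 12 cells = 6213  → 73.6692
row 5: Σ corner-gray over 12 cells = 5762  → 68.3216
Σ rows: total corner-gray = 36050  → 427.4546 mm³

427.455


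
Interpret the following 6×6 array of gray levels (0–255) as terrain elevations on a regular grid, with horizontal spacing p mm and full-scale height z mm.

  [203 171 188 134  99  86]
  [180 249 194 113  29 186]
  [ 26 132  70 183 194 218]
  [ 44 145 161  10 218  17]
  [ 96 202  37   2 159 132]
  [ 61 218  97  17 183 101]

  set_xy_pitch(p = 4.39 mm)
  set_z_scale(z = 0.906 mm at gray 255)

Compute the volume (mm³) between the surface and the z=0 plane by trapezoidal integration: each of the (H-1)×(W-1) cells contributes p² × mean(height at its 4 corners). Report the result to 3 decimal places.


220.054

height_mm = gray/255 × 0.906; cell vol = 4.39² × mean(4 corners)
unit = 4.39² × 0.906 / (4×255) = 0.0171182 mm³ per gray-sum
row 0: Σ corner-gray over 5 cells = 3009  → 51.5085
row 1: Σ corner-gray over 5 cells = 2938  → 50.2932
row 2: Σ corner-gray over 5 cells = 2531  → 43.3261
row 3: Σ corner-gray over 5 cells = 2157  → 36.9239
row 4: Σ corner-gray over 5 cells = 2220  → 38.0023
Σ rows: total corner-gray = 12855  → 220.0539 mm³


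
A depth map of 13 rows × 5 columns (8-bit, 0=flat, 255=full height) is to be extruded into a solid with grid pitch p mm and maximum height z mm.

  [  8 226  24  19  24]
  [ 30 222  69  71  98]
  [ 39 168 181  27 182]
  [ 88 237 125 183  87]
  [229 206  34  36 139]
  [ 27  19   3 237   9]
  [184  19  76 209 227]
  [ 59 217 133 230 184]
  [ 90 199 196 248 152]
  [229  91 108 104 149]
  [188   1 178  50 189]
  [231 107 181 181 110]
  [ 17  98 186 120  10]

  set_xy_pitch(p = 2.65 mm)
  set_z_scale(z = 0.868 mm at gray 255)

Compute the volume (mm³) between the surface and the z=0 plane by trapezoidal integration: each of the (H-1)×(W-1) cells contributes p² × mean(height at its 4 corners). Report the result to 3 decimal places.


height_mm = gray/255 × 0.868; cell vol = 2.65² × mean(4 corners)
unit = 2.65² × 0.868 / (4×255) = 0.00597601 mm³ per gray-sum
row 0: Σ corner-gray over 4 cells = 1422  → 8.4979
row 1: Σ corner-gray over 4 cells = 1825  → 10.9062
row 2: Σ corner-gray over 4 cells = 2238  → 13.3743
row 3: Σ corner-gray over 4 cells = 2185  → 13.0576
row 4: Σ corner-gray over 4 cells = 1474  → 8.8086
row 5: Σ corner-gray over 4 cells = 1573  → 9.4003
row 6: Σ corner-gray over 4 cells = 2422  → 14.4739
row 7: Σ corner-gray over 4 cells = 2931  → 17.5157
row 8: Σ corner-gray over 4 cells = 2512  → 15.0117
row 9: Σ corner-gray over 4 cells = 1819  → 10.8704
row 10: Σ corner-gray over 4 cells = 2114  → 12.6333
row 11: Σ corner-gray over 4 cells = 2114  → 12.6333
Σ rows: total corner-gray = 24629  → 147.1831 mm³

147.183


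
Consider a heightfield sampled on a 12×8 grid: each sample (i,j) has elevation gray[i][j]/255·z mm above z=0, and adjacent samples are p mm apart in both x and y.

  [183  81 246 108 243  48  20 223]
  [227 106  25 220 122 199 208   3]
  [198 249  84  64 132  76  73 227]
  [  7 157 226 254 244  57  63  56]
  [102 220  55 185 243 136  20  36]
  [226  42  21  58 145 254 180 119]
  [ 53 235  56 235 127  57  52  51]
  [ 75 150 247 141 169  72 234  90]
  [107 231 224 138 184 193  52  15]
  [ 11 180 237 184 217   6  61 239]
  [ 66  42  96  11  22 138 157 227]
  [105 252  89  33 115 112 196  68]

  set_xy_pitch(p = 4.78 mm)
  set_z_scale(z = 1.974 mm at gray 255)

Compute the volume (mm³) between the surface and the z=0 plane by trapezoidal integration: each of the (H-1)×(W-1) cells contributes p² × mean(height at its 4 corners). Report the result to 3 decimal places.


1812.909

height_mm = gray/255 × 1.974; cell vol = 4.78² × mean(4 corners)
unit = 4.78² × 1.974 / (4×255) = 0.0442184 mm³ per gray-sum
row 0: Σ corner-gray over 7 cells = 3888  → 171.9210
row 1: Σ corner-gray over 7 cells = 3771  → 166.7475
row 2: Σ corner-gray over 7 cells = 3846  → 170.0639
row 3: Σ corner-gray over 7 cells = 3921  → 173.3802
row 4: Σ corner-gray over 7 cells = 3601  → 159.2304
row 5: Σ corner-gray over 7 cells = 3373  → 149.1486
row 6: Σ corner-gray over 7 cells = 3819  → 168.8700
row 7: Σ corner-gray over 7 cells = 4357  → 192.6595
row 8: Σ corner-gray over 7 cells = 4186  → 185.0981
row 9: Σ corner-gray over 7 cells = 3245  → 143.4886
row 10: Σ corner-gray over 7 cells = 2992  → 132.3014
Σ rows: total corner-gray = 40999  → 1812.9091 mm³
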